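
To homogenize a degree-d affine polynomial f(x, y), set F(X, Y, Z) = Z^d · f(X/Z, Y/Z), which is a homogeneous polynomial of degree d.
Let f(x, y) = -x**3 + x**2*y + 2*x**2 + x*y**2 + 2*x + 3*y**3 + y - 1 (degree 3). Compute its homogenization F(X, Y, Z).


F(X, Y, Z) = -X**3 + X**2*Y + 2*X**2*Z + X*Y**2 + 2*X*Z**2 + 3*Y**3 + Y*Z**2 - Z**3

deg(f) = 3.
Substitute x = X/Z, y = Y/Z into f, then multiply by Z^3.
  monomial -1·x^3·y^0 ↦ -1·X^3·Y^0·Z^0.
  monomial 1·x^2·y^1 ↦ 1·X^2·Y^1·Z^0.
  monomial 2·x^2·y^0 ↦ 2·X^2·Y^0·Z^1.
  monomial 1·x^1·y^2 ↦ 1·X^1·Y^2·Z^0.
  monomial 2·x^1·y^0 ↦ 2·X^1·Y^0·Z^2.
  monomial 3·x^0·y^3 ↦ 3·X^0·Y^3·Z^0.
  monomial 1·x^0·y^1 ↦ 1·X^0·Y^1·Z^2.
  monomial -1·x^0·y^0 ↦ -1·X^0·Y^0·Z^3.
Collecting: F(X, Y, Z) = -X**3 + X**2*Y + 2*X**2*Z + X*Y**2 + 2*X*Z**2 + 3*Y**3 + Y*Z**2 - Z**3.


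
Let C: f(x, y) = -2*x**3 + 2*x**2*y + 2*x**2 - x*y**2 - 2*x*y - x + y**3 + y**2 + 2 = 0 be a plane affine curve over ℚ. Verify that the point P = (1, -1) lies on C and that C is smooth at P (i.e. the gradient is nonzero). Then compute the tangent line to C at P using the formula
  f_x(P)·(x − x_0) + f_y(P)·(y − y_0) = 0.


Tangent line at P: -6*x + 3*y + 9 = 0.

Step 1: f(1, -1) = 0, so P lies on C.
Step 2: partial derivatives
  f_x(x, y) = -6*x**2 + 4*x*y + 4*x - y**2 - 2*y - 1, f_y(x, y) = 2*x**2 - 2*x*y - 2*x + 3*y**2 + 2*y.
  f_x(P) = -6, f_y(P) = 3 (gradient nonzero, so P is smooth).
Step 3: tangent line at P: -6·(x − 1) + 3·(y − -1) = 0.
Expanding: -6*x + 3*y + 9 = 0.


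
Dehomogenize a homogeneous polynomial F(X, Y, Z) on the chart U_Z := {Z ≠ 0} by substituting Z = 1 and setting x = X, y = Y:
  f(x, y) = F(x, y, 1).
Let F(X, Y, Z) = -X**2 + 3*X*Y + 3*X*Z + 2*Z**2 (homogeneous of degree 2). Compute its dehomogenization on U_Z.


f(x, y) = -x**2 + 3*x*y + 3*x + 2

On U_Z we set Z = 1. Each monomial c·X^i·Y^j·Z^k in F becomes c·x^i·y^j·1^k = c·x^i·y^j.
Substituting Z = 1: F(X, Y, 1) = -x**2 + 3*x*y + 3*x + 2.
Note: deg(f) ≤ deg(F) = 2; strict inequality happens when F is divisible by Z (lost terms).


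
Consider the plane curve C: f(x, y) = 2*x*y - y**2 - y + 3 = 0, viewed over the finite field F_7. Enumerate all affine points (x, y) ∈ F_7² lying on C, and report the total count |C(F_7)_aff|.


Affine F_7-points: {(2, 5), (3, 1), (3, 4), (5, 3), (5, 6), (6, 2)}; count = 6.

For each of the 49 pairs (x, y) ∈ F_7², evaluate f(x, y) mod 7. Record the zeros.
  x = 0: [0↦3, 1↦1, 2↦4, 3↦5, 4↦4, 5↦1, 6↦3]  zeros at y ∈ ∅
  x = 1: [0↦3, 1↦3, 2↦1, 3↦4, 4↦5, 5↦4, 6↦1]  zeros at y ∈ ∅
  x = 2: [0↦3, 1↦5, 2↦5, 3↦3, 4↦6, 5↦0, 6↦6]  zeros at y ∈ {5}
  x = 3: [0↦3, 1↦0, 2↦2, 3↦2, 4↦0, 5↦3, 6↦4]  zeros at y ∈ {1, 4}
  x = 4: [0↦3, 1↦2, 2↦6, 3↦1, 4↦1, 5↦6, 6↦2]  zeros at y ∈ ∅
  x = 5: [0↦3, 1↦4, 2↦3, 3↦0, 4↦2, 5↦2, 6↦0]  zeros at y ∈ {3, 6}
  x = 6: [0↦3, 1↦6, 2↦0, 3↦6, 4↦3, 5↦5, 6↦5]  zeros at y ∈ {2}
Collecting zeros: affine points = {(2, 5), (3, 1), (3, 4), (5, 3), (5, 6), (6, 2)}.
Total count |C(F_7)_aff| = 6.


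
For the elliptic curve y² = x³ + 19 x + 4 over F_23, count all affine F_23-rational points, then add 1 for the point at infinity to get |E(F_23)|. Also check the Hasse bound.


Affine points = {(0, 2), (0, 21), (1, 1), (1, 22), (2, 2), (2, 21), (4, 11), (4, 12), (6, 9), (6, 14), (8, 1), (8, 22), (11, 7), (11, 16), (14, 1), (14, 22), (19, 5), (19, 18), (20, 9), (20, 14), (21, 2), (21, 21)}; affine count = 22; |E(F_23)| = 23.

Discriminant check: Δ ∝ 4a³ + 27b² = 4·19³ + 27·4² = 4·6859 + 27·16 ≡ 15 (mod 23). Nonzero ⇒ E is nonsingular.
For each x ∈ F_23, compute rhs = x³ + 19·x + 4 mod 23, then count y ∈ F_23 with y² ≡ rhs.
  x = 0: rhs = 4, matching y values: 2, 21 (2 points).
  x = 1: rhs = 1, matching y values: 1, 22 (2 points).
  x = 2: rhs = 4, matching y values: 2, 21 (2 points).
  x = 3: rhs = 19, matching y values: none (0 points).
  x = 4: rhs = 6, matching y values: 11, 12 (2 points).
  x = 5: rhs = 17, matching y values: none (0 points).
  x = 6: rhs = 12, matching y values: 9, 14 (2 points).
  x = 7: rhs = 20, matching y values: none (0 points).
  x = 8: rhs = 1, matching y values: 1, 22 (2 points).
  x = 9: rhs = 7, matching y values: none (0 points).
  x = 10: rhs = 21, matching y values: none (0 points).
  x = 11: rhs = 3, matching y values: 7, 16 (2 points).
  x = 12: rhs = 5, matching y values: none (0 points).
  x = 13: rhs = 10, matching y values: none (0 points).
  x = 14: rhs = 1, matching y values: 1, 22 (2 points).
  x = 15: rhs = 7, matching y values: none (0 points).
  x = 16: rhs = 11, matching y values: none (0 points).
  x = 17: rhs = 19, matching y values: none (0 points).
  x = 18: rhs = 14, matching y values: none (0 points).
  x = 19: rhs = 2, matching y values: 5, 18 (2 points).
  x = 20: rhs = 12, matching y values: 9, 14 (2 points).
  x = 21: rhs = 4, matching y values: 2, 21 (2 points).
  x = 22: rhs = 7, matching y values: none (0 points).
Total affine count: 22.
Full point count |E(F_23)| = 22 + 1 = 23.
Hasse bound: |23 − (23+1)| = |-1| = 1 ≤ 2√23 ≈ 9.5917 ✓.


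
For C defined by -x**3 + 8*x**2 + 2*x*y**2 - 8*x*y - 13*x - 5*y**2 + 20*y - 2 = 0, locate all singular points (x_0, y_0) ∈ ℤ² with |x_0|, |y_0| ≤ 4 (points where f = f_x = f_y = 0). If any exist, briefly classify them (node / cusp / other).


Singular points: {(3, 2)}; classification: node.

Compute partial derivatives:
  f_x = -3*x**2 + 16*x + 2*y**2 - 8*y - 13.
  f_y = 4*x*y - 8*x - 10*y + 20.
Scan x_0 ∈ {−4, ..., 4}. For each x_0, f_y(x_0, y) is a polynomial in y; find its integer roots y ∈ {−4, ..., 4}, then test f_x and f at those candidates.
  x = -4: f_y(-4, y) = 52 - 26*y; vanishes at y ∈ {2}. (-4, 2): f_x = -133 ≠ 0.
  x = -3: f_y(-3, y) = 44 - 22*y; vanishes at y ∈ {2}. (-3, 2): f_x = -96 ≠ 0.
  x = -2: f_y(-2, y) = 36 - 18*y; vanishes at y ∈ {2}. (-2, 2): f_x = -65 ≠ 0.
  x = -1: f_y(-1, y) = 28 - 14*y; vanishes at y ∈ {2}. (-1, 2): f_x = -40 ≠ 0.
  x = 0: f_y(0, y) = 20 - 10*y; vanishes at y ∈ {2}. (0, 2): f_x = -21 ≠ 0.
  x = 1: f_y(1, y) = 12 - 6*y; vanishes at y ∈ {2}. (1, 2): f_x = -8 ≠ 0.
  x = 2: f_y(2, y) = 4 - 2*y; vanishes at y ∈ {2}. (2, 2): f_x = -1 ≠ 0.
  x = 3: f_y(3, y) = 2*y - 4; vanishes at y ∈ {2}. (3, 2): f_x = 0, f = 0 — SINGULAR.
  x = 4: f_y(4, y) = 6*y - 12; vanishes at y ∈ {2}. (4, 2): f_x = -5 ≠ 0.
Only singular point on the grid: (3, 2).
Classify: substitute x = 3 + u, y = 2 + v and expand: f = -u**3 - u**2 + 2*u*v**2 + v**2.
No constant or linear terms (consistent with a singular point). Quadratic part: -u**2 + v**2. Cubic part: -u**3 + 2*u*v**2.
The quadratic part v**2 - u**2 = (v − u)(v + u) splits into two distinct linear factors, so there are two distinct tangent lines y − 2 = ±(x − 3) — this is a node (ordinary double point).
Classification: node.


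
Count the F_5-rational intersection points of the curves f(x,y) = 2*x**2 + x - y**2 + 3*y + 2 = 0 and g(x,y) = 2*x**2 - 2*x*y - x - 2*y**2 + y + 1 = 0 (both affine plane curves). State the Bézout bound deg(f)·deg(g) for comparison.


Common zeros: {(4, 1)}; count = 1; Bézout bound = 4.

deg(f) = 2, deg(g) = 2, so Bézout bound = 4.
Scan x ∈ F_5. For each x, list the y ∈ F_5 with f(x, y) ≡ 0 and those with g(x, y) ≡ 0 (mod 5); the common zeros in that column are the intersection.
  x = 0: f ≡ 0 at y ∈ ∅; g ≡ 0 at y ∈ {1, 2}; common: ∅.
  x = 1: f ≡ 0 at y ∈ {0, 3}; g ≡ 0 at y ∈ ∅; common: ∅.
  x = 2: f ≡ 0 at y ∈ ∅; g ≡ 0 at y ∈ {3}; common: ∅.
  x = 3: f ≡ 0 at y ∈ {1, 2}; g ≡ 0 at y ∈ ∅; common: ∅.
  x = 4: f ≡ 0 at y ∈ {1, 2}; g ≡ 0 at y ∈ {1, 3}; common: {1}.
Collecting: common zeros = {(4, 1)}, so the count is 1.
Comparison with the Bézout bound: 1 ≤ 4 = deg(f)·deg(g), as expected for curves with no common component (the affine F_5-count falls short of the bound because intersections may lie at infinity, over extension fields, or carry multiplicity).


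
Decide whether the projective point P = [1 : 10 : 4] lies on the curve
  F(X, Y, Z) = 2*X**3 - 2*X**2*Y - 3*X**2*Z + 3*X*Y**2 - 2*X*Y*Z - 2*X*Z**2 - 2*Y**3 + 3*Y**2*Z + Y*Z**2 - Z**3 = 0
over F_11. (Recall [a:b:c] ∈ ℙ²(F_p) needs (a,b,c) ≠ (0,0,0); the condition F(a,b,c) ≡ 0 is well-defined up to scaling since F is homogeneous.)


F(1,10,4) ≡ 4 (mod 11); P is NOT on the curve.

Evaluate F(1, 10, 4) term-by-term (mod 11).
  2*X**3 ↦ 2·1·1·1 = 2
  -2*X**2*Y ↦ -2·1·10·1 = -20
  -3*X**2*Z ↦ -3·1·1·4 = -12
  3*X*Y**2 ↦ 3·1·100·1 = 300
  -2*X*Y*Z ↦ -2·1·10·4 = -80
  -2*X*Z**2 ↦ -2·1·1·16 = -32
  -2*Y**3 ↦ -2·1·1000·1 = -2000
  3*Y**2*Z ↦ 3·1·100·4 = 1200
  Y*Z**2 ↦ 1·1·10·16 = 160
  -Z**3 ↦ -1·1·1·64 = -64
Sum: F(1, 10, 4) = (2) + (-20) + (-12) + (300) + (-80) + (-32) + (-2000) + (1200) + (160) + (-64) = -546.
Reducing mod 11: -546 ≡ 4 (mod 11).
Since F(a, b, c) ≡ 4 ≠ 0 (mod 11), P does NOT lie on the curve.


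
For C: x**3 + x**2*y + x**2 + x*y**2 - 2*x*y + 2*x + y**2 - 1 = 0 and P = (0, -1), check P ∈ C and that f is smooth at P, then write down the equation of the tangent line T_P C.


Tangent line at P: 5*x - 2*y - 2 = 0.

Step 1: f(0, -1) = 0, so P lies on C.
Step 2: partial derivatives
  f_x(x, y) = 3*x**2 + 2*x*y + 2*x + y**2 - 2*y + 2, f_y(x, y) = x**2 + 2*x*y - 2*x + 2*y.
  f_x(P) = 5, f_y(P) = -2 (gradient nonzero, so P is smooth).
Step 3: tangent line at P: 5·(x − 0) + -2·(y − -1) = 0.
Expanding: 5*x - 2*y - 2 = 0.


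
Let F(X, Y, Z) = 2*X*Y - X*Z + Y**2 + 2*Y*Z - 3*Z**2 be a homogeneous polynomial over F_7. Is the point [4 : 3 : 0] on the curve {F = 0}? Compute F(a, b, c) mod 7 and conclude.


F(4,3,0) ≡ 5 (mod 7); P is NOT on the curve.

Evaluate F(4, 3, 0) term-by-term (mod 7).
  2*X*Y ↦ 2·4·3·1 = 24
  -X*Z ↦ -1·4·1·0 = 0
  Y**2 ↦ 1·1·9·1 = 9
  2*Y*Z ↦ 2·1·3·0 = 0
  -3*Z**2 ↦ -3·1·1·0 = 0
Sum: F(4, 3, 0) = (24) + (0) + (9) + (0) + (0) = 33.
Reducing mod 7: 33 ≡ 5 (mod 7).
Since F(a, b, c) ≡ 5 ≠ 0 (mod 7), P does NOT lie on the curve.


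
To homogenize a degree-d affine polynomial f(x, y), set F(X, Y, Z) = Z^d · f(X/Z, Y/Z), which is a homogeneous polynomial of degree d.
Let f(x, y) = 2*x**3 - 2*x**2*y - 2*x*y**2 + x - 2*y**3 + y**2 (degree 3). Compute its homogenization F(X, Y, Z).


F(X, Y, Z) = 2*X**3 - 2*X**2*Y - 2*X*Y**2 + X*Z**2 - 2*Y**3 + Y**2*Z

deg(f) = 3.
Substitute x = X/Z, y = Y/Z into f, then multiply by Z^3.
  monomial 2·x^3·y^0 ↦ 2·X^3·Y^0·Z^0.
  monomial -2·x^2·y^1 ↦ -2·X^2·Y^1·Z^0.
  monomial -2·x^1·y^2 ↦ -2·X^1·Y^2·Z^0.
  monomial 1·x^1·y^0 ↦ 1·X^1·Y^0·Z^2.
  monomial -2·x^0·y^3 ↦ -2·X^0·Y^3·Z^0.
  monomial 1·x^0·y^2 ↦ 1·X^0·Y^2·Z^1.
Collecting: F(X, Y, Z) = 2*X**3 - 2*X**2*Y - 2*X*Y**2 + X*Z**2 - 2*Y**3 + Y**2*Z.


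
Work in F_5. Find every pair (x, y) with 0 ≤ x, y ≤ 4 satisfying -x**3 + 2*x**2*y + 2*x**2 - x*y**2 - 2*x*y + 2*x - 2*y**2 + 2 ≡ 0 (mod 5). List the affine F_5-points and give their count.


Affine F_5-points: {(0, 1), (0, 4), (1, 0), (3, 3)}; count = 4.

For each of the 25 pairs (x, y) ∈ F_5², evaluate f(x, y) mod 5. Record the zeros.
  x = 0: [0↦2, 1↦0, 2↦4, 3↦4, 4↦0]  zeros at y ∈ {1, 4}
  x = 1: [0↦0, 1↦2, 2↦3, 3↦3, 4↦2]  zeros at y ∈ {0}
  x = 2: [0↦1, 1↦1, 2↦3, 3↦2, 4↦3]  zeros at y ∈ ∅
  x = 3: [0↦4, 1↦1, 2↦3, 3↦0, 4↦2]  zeros at y ∈ {3}
  x = 4: [0↦3, 1↦1, 2↦2, 3↦1, 4↦3]  zeros at y ∈ ∅
Collecting zeros: affine points = {(0, 1), (0, 4), (1, 0), (3, 3)}.
Total count |C(F_5)_aff| = 4.


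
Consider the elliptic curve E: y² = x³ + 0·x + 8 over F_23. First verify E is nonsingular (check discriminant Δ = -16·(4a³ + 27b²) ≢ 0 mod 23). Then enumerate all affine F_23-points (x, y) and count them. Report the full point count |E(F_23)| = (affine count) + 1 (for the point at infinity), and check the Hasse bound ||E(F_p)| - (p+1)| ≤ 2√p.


Affine points = {(0, 10), (0, 13), (1, 3), (1, 20), (2, 4), (2, 19), (3, 9), (3, 14), (4, 7), (4, 16), (5, 8), (5, 15), (7, 11), (7, 12), (9, 1), (9, 22), (15, 5), (15, 18), (19, 6), (19, 17), (20, 2), (20, 21), (21, 0)}; affine count = 23; |E(F_23)| = 24.

Discriminant check: Δ ∝ 4a³ + 27b² = 4·0³ + 27·8² = 4·0 + 27·64 ≡ 3 (mod 23). Nonzero ⇒ E is nonsingular.
For each x ∈ F_23, compute rhs = x³ + 0·x + 8 mod 23, then count y ∈ F_23 with y² ≡ rhs.
  x = 0: rhs = 8, matching y values: 10, 13 (2 points).
  x = 1: rhs = 9, matching y values: 3, 20 (2 points).
  x = 2: rhs = 16, matching y values: 4, 19 (2 points).
  x = 3: rhs = 12, matching y values: 9, 14 (2 points).
  x = 4: rhs = 3, matching y values: 7, 16 (2 points).
  x = 5: rhs = 18, matching y values: 8, 15 (2 points).
  x = 6: rhs = 17, matching y values: none (0 points).
  x = 7: rhs = 6, matching y values: 11, 12 (2 points).
  x = 8: rhs = 14, matching y values: none (0 points).
  x = 9: rhs = 1, matching y values: 1, 22 (2 points).
  x = 10: rhs = 19, matching y values: none (0 points).
  x = 11: rhs = 5, matching y values: none (0 points).
  x = 12: rhs = 11, matching y values: none (0 points).
  x = 13: rhs = 20, matching y values: none (0 points).
  x = 14: rhs = 15, matching y values: none (0 points).
  x = 15: rhs = 2, matching y values: 5, 18 (2 points).
  x = 16: rhs = 10, matching y values: none (0 points).
  x = 17: rhs = 22, matching y values: none (0 points).
  x = 18: rhs = 21, matching y values: none (0 points).
  x = 19: rhs = 13, matching y values: 6, 17 (2 points).
  x = 20: rhs = 4, matching y values: 2, 21 (2 points).
  x = 21: rhs = 0, matching y values: 0 (1 points).
  x = 22: rhs = 7, matching y values: none (0 points).
Total affine count: 23.
Full point count |E(F_23)| = 23 + 1 = 24.
Hasse bound: |24 − (23+1)| = |0| = 0 ≤ 2√23 ≈ 9.5917 ✓.


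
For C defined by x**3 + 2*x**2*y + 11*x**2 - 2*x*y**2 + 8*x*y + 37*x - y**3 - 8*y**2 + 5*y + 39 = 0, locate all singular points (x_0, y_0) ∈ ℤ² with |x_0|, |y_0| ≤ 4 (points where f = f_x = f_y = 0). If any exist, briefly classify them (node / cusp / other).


Singular points: {(-3, -1)}; classification: cusp.

Compute partial derivatives:
  f_x = 3*x**2 + 4*x*y + 22*x - 2*y**2 + 8*y + 37.
  f_y = 2*x**2 - 4*x*y + 8*x - 3*y**2 - 16*y + 5.
Scan x_0 ∈ {−4, ..., 4}. For each x_0, f_y(x_0, y) is a polynomial in y; find its integer roots y ∈ {−4, ..., 4}, then test f_x and f at those candidates.
  x = -4: f_y(-4, y) = 5 - 3*y**2; no integer root y with |y| ≤ 4.
  x = -3: f_y(-3, y) = -3*y**2 - 4*y - 1; vanishes at y ∈ {-1}. (-3, -1): f_x = 0, f = 0 — SINGULAR.
  x = -2: f_y(-2, y) = -3*y**2 - 8*y - 3; no integer root y with |y| ≤ 4.
  x = -1: f_y(-1, y) = -3*y**2 - 12*y - 1; no integer root y with |y| ≤ 4.
  x = 0: f_y(0, y) = -3*y**2 - 16*y + 5; no integer root y with |y| ≤ 4.
  x = 1: f_y(1, y) = -3*y**2 - 20*y + 15; no integer root y with |y| ≤ 4.
  x = 2: f_y(2, y) = -3*y**2 - 24*y + 29; no integer root y with |y| ≤ 4.
  x = 3: f_y(3, y) = -3*y**2 - 28*y + 47; no integer root y with |y| ≤ 4.
  x = 4: f_y(4, y) = -3*y**2 - 32*y + 69; no integer root y with |y| ≤ 4.
Only singular point on the grid: (-3, -1).
Classify: substitute x = -3 + u, y = -1 + v and expand: f = u**3 + 2*u**2*v - 2*u*v**2 - v**3 + v**2.
No constant or linear terms (consistent with a singular point). Quadratic part: v**2. Cubic part: u**3 + 2*u**2*v - 2*u*v**2 - v**3.
The quadratic part v**2 is a perfect square, so there is a single (double) tangent line v = 0, i.e. y = -1. Restricting the cubic part to that line (v = 0) leaves u**3 ≠ 0, so f is not divisible by v and the branch is v² ≈ -u**3 to lowest order — this is a cusp.
Classification: cusp.


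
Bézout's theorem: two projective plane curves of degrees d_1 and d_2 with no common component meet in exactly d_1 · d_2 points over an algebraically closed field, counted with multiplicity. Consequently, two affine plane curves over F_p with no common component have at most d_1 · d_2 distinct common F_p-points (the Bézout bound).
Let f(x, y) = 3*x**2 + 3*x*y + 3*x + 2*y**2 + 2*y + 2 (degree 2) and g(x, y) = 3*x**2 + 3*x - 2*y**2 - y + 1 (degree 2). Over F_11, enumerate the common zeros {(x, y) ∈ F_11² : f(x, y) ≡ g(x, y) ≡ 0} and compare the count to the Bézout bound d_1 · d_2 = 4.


Common zeros: ∅; count = 0; Bézout bound = 4.

deg(f) = 2, deg(g) = 2, so Bézout bound = 4.
Scan x ∈ F_11. For each x, list the y ∈ F_11 with f(x, y) ≡ 0 and those with g(x, y) ≡ 0 (mod 11); the common zeros in that column are the intersection.
  x = 0: f ≡ 0 at y ∈ ∅; g ≡ 0 at y ∈ {6, 10}; common: ∅.
  x = 1: f ≡ 0 at y ∈ {6, 8}; g ≡ 0 at y ∈ ∅; common: ∅.
  x = 2: f ≡ 0 at y ∈ {2, 5}; g ≡ 0 at y ∈ ∅; common: ∅.
  x = 3: f ≡ 0 at y ∈ {5, 6}; g ≡ 0 at y ∈ {8}; common: ∅.
  x = 4: f ≡ 0 at y ∈ ∅; g ≡ 0 at y ∈ {7, 9}; common: ∅.
  x = 5: f ≡ 0 at y ∈ {9, 10}; g ≡ 0 at y ∈ {1, 4}; common: ∅.
  x = 6: f ≡ 0 at y ∈ {2, 10}; g ≡ 0 at y ∈ {7, 9}; common: ∅.
  x = 7: f ≡ 0 at y ∈ {7, 9}; g ≡ 0 at y ∈ {8}; common: ∅.
  x = 8: f ≡ 0 at y ∈ ∅; g ≡ 0 at y ∈ ∅; common: ∅.
  x = 9: f ≡ 0 at y ∈ ∅; g ≡ 0 at y ∈ ∅; common: ∅.
  x = 10: f ≡ 0 at y ∈ ∅; g ≡ 0 at y ∈ {6, 10}; common: ∅.
Collecting: common zeros = ∅, so the count is 0.
Comparison with the Bézout bound: 0 ≤ 4 = deg(f)·deg(g), as expected for curves with no common component (the affine F_11-count falls short of the bound because intersections may lie at infinity, over extension fields, or carry multiplicity).


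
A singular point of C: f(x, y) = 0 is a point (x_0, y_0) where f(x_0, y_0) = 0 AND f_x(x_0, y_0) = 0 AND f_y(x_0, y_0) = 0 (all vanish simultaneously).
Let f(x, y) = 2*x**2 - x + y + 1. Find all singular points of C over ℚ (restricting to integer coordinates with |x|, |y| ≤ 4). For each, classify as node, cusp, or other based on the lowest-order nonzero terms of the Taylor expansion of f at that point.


No singular points in the scanned grid; C is smooth there.

Compute partial derivatives:
  f_x = 4*x - 1.
  f_y = 1.
f_y = 1 is a nonzero constant, so f_y never vanishes: no point (x, y) can satisfy f = f_x = f_y = 0. In particular no (x, y) ∈ {−4, ..., 4}² is singular; the curve is smooth.


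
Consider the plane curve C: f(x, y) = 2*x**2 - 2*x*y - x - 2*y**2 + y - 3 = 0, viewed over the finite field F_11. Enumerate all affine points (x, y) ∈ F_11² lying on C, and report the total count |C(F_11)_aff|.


Affine F_11-points: {(2, 2), (3, 7), (6, 2), (6, 9), (7, 0), (7, 10), (9, 9), (9, 10), (10, 0), (10, 7)}; count = 10.

For each of the 121 pairs (x, y) ∈ F_11², evaluate f(x, y) mod 11. Record the zeros.
  x = 0: [0↦8, 1↦7, 2↦2, 3↦4, 4↦2, 5↦7, 6↦8, 7↦5, 8↦9, 9↦9, 10↦5]  zeros at y ∈ ∅
  x = 1: [0↦9, 1↦6, 2↦10, 3↦10, 4↦6, 5↦9, 6↦8, 7↦3, 8↦5, 9↦3, 10↦8]  zeros at y ∈ ∅
  x = 2: [0↦3, 1↦9, 2↦0, 3↦9, 4↦3, 5↦4, 6↦1, 7↦5, 8↦5, 9↦1, 10↦4]  zeros at y ∈ {2}
  x = 3: [0↦1, 1↦5, 2↦5, 3↦1, 4↦4, 5↦3, 6↦9, 7↦0, 8↦9, 9↦3, 10↦4]  zeros at y ∈ {7}
  x = 4: [0↦3, 1↦5, 2↦3, 3↦8, 4↦9, 5↦6, 6↦10, 7↦10, 8↦6, 9↦9, 10↦8]  zeros at y ∈ ∅
  x = 5: [0↦9, 1↦9, 2↦5, 3↦8, 4↦7, 5↦2, 6↦4, 7↦2, 8↦7, 9↦8, 10↦5]  zeros at y ∈ ∅
  x = 6: [0↦8, 1↦6, 2↦0, 3↦1, 4↦9, 5↦2, 6↦2, 7↦9, 8↦1, 9↦0, 10↦6]  zeros at y ∈ {2, 9}
  x = 7: [0↦0, 1↦7, 2↦10, 3↦9, 4↦4, 5↦6, 6↦4, 7↦9, 8↦10, 9↦7, 10↦0]  zeros at y ∈ {0, 10}
  x = 8: [0↦7, 1↦1, 2↦2, 3↦10, 4↦3, 5↦3, 6↦10, 7↦2, 8↦1, 9↦7, 10↦9]  zeros at y ∈ ∅
  x = 9: [0↦7, 1↦10, 2↦9, 3↦4, 4↦6, 5↦4, 6↦9, 7↦10, 8↦7, 9↦0, 10↦0]  zeros at y ∈ {9, 10}
  x = 10: [0↦0, 1↦1, 2↦9, 3↦2, 4↦2, 5↦9, 6↦1, 7↦0, 8↦6, 9↦8, 10↦6]  zeros at y ∈ {0, 7}
Collecting zeros: affine points = {(2, 2), (3, 7), (6, 2), (6, 9), (7, 0), (7, 10), (9, 9), (9, 10), (10, 0), (10, 7)}.
Total count |C(F_11)_aff| = 10.


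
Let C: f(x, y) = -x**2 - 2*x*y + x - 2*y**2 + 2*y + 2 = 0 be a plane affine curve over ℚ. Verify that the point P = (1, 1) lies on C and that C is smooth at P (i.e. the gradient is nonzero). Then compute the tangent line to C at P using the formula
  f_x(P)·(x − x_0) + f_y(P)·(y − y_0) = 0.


Tangent line at P: -3*x - 4*y + 7 = 0.

Step 1: f(1, 1) = 0, so P lies on C.
Step 2: partial derivatives
  f_x(x, y) = -2*x - 2*y + 1, f_y(x, y) = -2*x - 4*y + 2.
  f_x(P) = -3, f_y(P) = -4 (gradient nonzero, so P is smooth).
Step 3: tangent line at P: -3·(x − 1) + -4·(y − 1) = 0.
Expanding: -3*x - 4*y + 7 = 0.


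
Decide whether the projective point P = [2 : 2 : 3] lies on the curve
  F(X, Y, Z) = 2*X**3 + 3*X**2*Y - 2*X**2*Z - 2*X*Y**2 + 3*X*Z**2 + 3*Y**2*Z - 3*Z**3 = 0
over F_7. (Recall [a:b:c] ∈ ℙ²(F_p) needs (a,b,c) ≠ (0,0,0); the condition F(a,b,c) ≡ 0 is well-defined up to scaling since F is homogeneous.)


F(2,2,3) ≡ 2 (mod 7); P is NOT on the curve.

Evaluate F(2, 2, 3) term-by-term (mod 7).
  2*X**3 ↦ 2·8·1·1 = 16
  3*X**2*Y ↦ 3·4·2·1 = 24
  -2*X**2*Z ↦ -2·4·1·3 = -24
  -2*X*Y**2 ↦ -2·2·4·1 = -16
  3*X*Z**2 ↦ 3·2·1·9 = 54
  3*Y**2*Z ↦ 3·1·4·3 = 36
  -3*Z**3 ↦ -3·1·1·27 = -81
Sum: F(2, 2, 3) = (16) + (24) + (-24) + (-16) + (54) + (36) + (-81) = 9.
Reducing mod 7: 9 ≡ 2 (mod 7).
Since F(a, b, c) ≡ 2 ≠ 0 (mod 7), P does NOT lie on the curve.


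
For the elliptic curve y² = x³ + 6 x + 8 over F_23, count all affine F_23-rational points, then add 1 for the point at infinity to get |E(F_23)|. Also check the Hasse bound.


Affine points = {(0, 10), (0, 13), (4, 2), (4, 21), (5, 5), (5, 18), (7, 5), (7, 18), (8, 4), (8, 19), (9, 3), (9, 20), (11, 5), (11, 18), (13, 11), (13, 12), (15, 0), (17, 3), (17, 20), (19, 9), (19, 14), (20, 3), (20, 20), (22, 1), (22, 22)}; affine count = 25; |E(F_23)| = 26.

Discriminant check: Δ ∝ 4a³ + 27b² = 4·6³ + 27·8² = 4·216 + 27·64 ≡ 16 (mod 23). Nonzero ⇒ E is nonsingular.
For each x ∈ F_23, compute rhs = x³ + 6·x + 8 mod 23, then count y ∈ F_23 with y² ≡ rhs.
  x = 0: rhs = 8, matching y values: 10, 13 (2 points).
  x = 1: rhs = 15, matching y values: none (0 points).
  x = 2: rhs = 5, matching y values: none (0 points).
  x = 3: rhs = 7, matching y values: none (0 points).
  x = 4: rhs = 4, matching y values: 2, 21 (2 points).
  x = 5: rhs = 2, matching y values: 5, 18 (2 points).
  x = 6: rhs = 7, matching y values: none (0 points).
  x = 7: rhs = 2, matching y values: 5, 18 (2 points).
  x = 8: rhs = 16, matching y values: 4, 19 (2 points).
  x = 9: rhs = 9, matching y values: 3, 20 (2 points).
  x = 10: rhs = 10, matching y values: none (0 points).
  x = 11: rhs = 2, matching y values: 5, 18 (2 points).
  x = 12: rhs = 14, matching y values: none (0 points).
  x = 13: rhs = 6, matching y values: 11, 12 (2 points).
  x = 14: rhs = 7, matching y values: none (0 points).
  x = 15: rhs = 0, matching y values: 0 (1 points).
  x = 16: rhs = 14, matching y values: none (0 points).
  x = 17: rhs = 9, matching y values: 3, 20 (2 points).
  x = 18: rhs = 14, matching y values: none (0 points).
  x = 19: rhs = 12, matching y values: 9, 14 (2 points).
  x = 20: rhs = 9, matching y values: 3, 20 (2 points).
  x = 21: rhs = 11, matching y values: none (0 points).
  x = 22: rhs = 1, matching y values: 1, 22 (2 points).
Total affine count: 25.
Full point count |E(F_23)| = 25 + 1 = 26.
Hasse bound: |26 − (23+1)| = |2| = 2 ≤ 2√23 ≈ 9.5917 ✓.


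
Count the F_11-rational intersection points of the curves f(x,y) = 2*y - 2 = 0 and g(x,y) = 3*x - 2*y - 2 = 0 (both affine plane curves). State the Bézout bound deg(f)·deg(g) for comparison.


Common zeros: {(5, 1)}; count = 1; Bézout bound = 1.

deg(f) = 1, deg(g) = 1, so Bézout bound = 1.
Scan x ∈ F_11. For each x, list the y ∈ F_11 with f(x, y) ≡ 0 and those with g(x, y) ≡ 0 (mod 11); the common zeros in that column are the intersection.
  x = 0: f ≡ 0 at y ∈ {1}; g ≡ 0 at y ∈ {10}; common: ∅.
  x = 1: f ≡ 0 at y ∈ {1}; g ≡ 0 at y ∈ {6}; common: ∅.
  x = 2: f ≡ 0 at y ∈ {1}; g ≡ 0 at y ∈ {2}; common: ∅.
  x = 3: f ≡ 0 at y ∈ {1}; g ≡ 0 at y ∈ {9}; common: ∅.
  x = 4: f ≡ 0 at y ∈ {1}; g ≡ 0 at y ∈ {5}; common: ∅.
  x = 5: f ≡ 0 at y ∈ {1}; g ≡ 0 at y ∈ {1}; common: {1}.
  x = 6: f ≡ 0 at y ∈ {1}; g ≡ 0 at y ∈ {8}; common: ∅.
  x = 7: f ≡ 0 at y ∈ {1}; g ≡ 0 at y ∈ {4}; common: ∅.
  x = 8: f ≡ 0 at y ∈ {1}; g ≡ 0 at y ∈ {0}; common: ∅.
  x = 9: f ≡ 0 at y ∈ {1}; g ≡ 0 at y ∈ {7}; common: ∅.
  x = 10: f ≡ 0 at y ∈ {1}; g ≡ 0 at y ∈ {3}; common: ∅.
Collecting: common zeros = {(5, 1)}, so the count is 1.
Comparison with the Bézout bound: 1 ≤ 1 = deg(f)·deg(g), as expected for curves with no common component (the bound is attained).


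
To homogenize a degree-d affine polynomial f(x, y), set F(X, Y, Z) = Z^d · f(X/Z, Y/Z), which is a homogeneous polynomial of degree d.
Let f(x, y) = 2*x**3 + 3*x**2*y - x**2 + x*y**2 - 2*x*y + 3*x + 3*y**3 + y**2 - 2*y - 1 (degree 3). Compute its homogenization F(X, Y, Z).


F(X, Y, Z) = 2*X**3 + 3*X**2*Y - X**2*Z + X*Y**2 - 2*X*Y*Z + 3*X*Z**2 + 3*Y**3 + Y**2*Z - 2*Y*Z**2 - Z**3

deg(f) = 3.
Substitute x = X/Z, y = Y/Z into f, then multiply by Z^3.
  monomial 2·x^3·y^0 ↦ 2·X^3·Y^0·Z^0.
  monomial 3·x^2·y^1 ↦ 3·X^2·Y^1·Z^0.
  monomial -1·x^2·y^0 ↦ -1·X^2·Y^0·Z^1.
  monomial 1·x^1·y^2 ↦ 1·X^1·Y^2·Z^0.
  monomial -2·x^1·y^1 ↦ -2·X^1·Y^1·Z^1.
  monomial 3·x^1·y^0 ↦ 3·X^1·Y^0·Z^2.
  monomial 3·x^0·y^3 ↦ 3·X^0·Y^3·Z^0.
  monomial 1·x^0·y^2 ↦ 1·X^0·Y^2·Z^1.
  monomial -2·x^0·y^1 ↦ -2·X^0·Y^1·Z^2.
  monomial -1·x^0·y^0 ↦ -1·X^0·Y^0·Z^3.
Collecting: F(X, Y, Z) = 2*X**3 + 3*X**2*Y - X**2*Z + X*Y**2 - 2*X*Y*Z + 3*X*Z**2 + 3*Y**3 + Y**2*Z - 2*Y*Z**2 - Z**3.


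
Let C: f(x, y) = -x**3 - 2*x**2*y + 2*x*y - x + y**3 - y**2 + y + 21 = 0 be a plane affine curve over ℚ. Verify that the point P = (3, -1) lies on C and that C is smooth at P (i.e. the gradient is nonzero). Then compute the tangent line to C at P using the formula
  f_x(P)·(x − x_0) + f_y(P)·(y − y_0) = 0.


Tangent line at P: -18*x - 6*y + 48 = 0.

Step 1: f(3, -1) = 0, so P lies on C.
Step 2: partial derivatives
  f_x(x, y) = -3*x**2 - 4*x*y + 2*y - 1, f_y(x, y) = -2*x**2 + 2*x + 3*y**2 - 2*y + 1.
  f_x(P) = -18, f_y(P) = -6 (gradient nonzero, so P is smooth).
Step 3: tangent line at P: -18·(x − 3) + -6·(y − -1) = 0.
Expanding: -18*x - 6*y + 48 = 0.


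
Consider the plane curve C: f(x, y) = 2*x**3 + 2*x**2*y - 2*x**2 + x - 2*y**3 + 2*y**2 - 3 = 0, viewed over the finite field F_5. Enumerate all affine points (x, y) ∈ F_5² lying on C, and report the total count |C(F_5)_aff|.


Affine F_5-points: {(1, 1), (1, 4), (2, 1), (2, 2), (2, 3)}; count = 5.

For each of the 25 pairs (x, y) ∈ F_5², evaluate f(x, y) mod 5. Record the zeros.
  x = 0: [0↦2, 1↦2, 2↦4, 3↦1, 4↦1]  zeros at y ∈ ∅
  x = 1: [0↦3, 1↦0, 2↦4, 3↦3, 4↦0]  zeros at y ∈ {1, 4}
  x = 2: [0↦2, 1↦0, 2↦0, 3↦0, 4↦3]  zeros at y ∈ {1, 2, 3}
  x = 3: [0↦1, 1↦4, 2↦4, 3↦4, 4↦2]  zeros at y ∈ ∅
  x = 4: [0↦2, 1↦4, 2↦3, 3↦2, 4↦4]  zeros at y ∈ ∅
Collecting zeros: affine points = {(1, 1), (1, 4), (2, 1), (2, 2), (2, 3)}.
Total count |C(F_5)_aff| = 5.


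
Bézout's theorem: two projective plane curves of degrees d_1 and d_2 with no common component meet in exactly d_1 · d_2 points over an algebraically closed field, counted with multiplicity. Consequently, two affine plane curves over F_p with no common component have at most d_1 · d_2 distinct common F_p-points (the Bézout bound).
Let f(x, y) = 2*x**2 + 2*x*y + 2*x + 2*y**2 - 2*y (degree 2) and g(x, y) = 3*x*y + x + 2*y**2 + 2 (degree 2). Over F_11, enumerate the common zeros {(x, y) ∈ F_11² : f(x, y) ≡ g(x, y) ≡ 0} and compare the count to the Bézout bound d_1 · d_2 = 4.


Common zeros: ∅; count = 0; Bézout bound = 4.

deg(f) = 2, deg(g) = 2, so Bézout bound = 4.
Scan x ∈ F_11. For each x, list the y ∈ F_11 with f(x, y) ≡ 0 and those with g(x, y) ≡ 0 (mod 11); the common zeros in that column are the intersection.
  x = 0: f ≡ 0 at y ∈ {0, 1}; g ≡ 0 at y ∈ ∅; common: ∅.
  x = 1: f ≡ 0 at y ∈ {3, 8}; g ≡ 0 at y ∈ ∅; common: ∅.
  x = 2: f ≡ 0 at y ∈ ∅; g ≡ 0 at y ∈ {9, 10}; common: ∅.
  x = 3: f ≡ 0 at y ∈ {10}; g ≡ 0 at y ∈ ∅; common: ∅.
  x = 4: f ≡ 0 at y ∈ ∅; g ≡ 0 at y ∈ ∅; common: ∅.
  x = 5: f ≡ 0 at y ∈ ∅; g ≡ 0 at y ∈ {4, 5}; common: ∅.
  x = 6: f ≡ 0 at y ∈ {3}; g ≡ 0 at y ∈ ∅; common: ∅.
  x = 7: f ≡ 0 at y ∈ ∅; g ≡ 0 at y ∈ ∅; common: ∅.
  x = 8: f ≡ 0 at y ∈ {5, 10}; g ≡ 0 at y ∈ {2, 8}; common: ∅.
  x = 9: f ≡ 0 at y ∈ {1, 2}; g ≡ 0 at y ∈ {0, 3}; common: ∅.
  x = 10: f ≡ 0 at y ∈ {0, 2}; g ≡ 0 at y ∈ {1, 6}; common: ∅.
Collecting: common zeros = ∅, so the count is 0.
Comparison with the Bézout bound: 0 ≤ 4 = deg(f)·deg(g), as expected for curves with no common component (the affine F_11-count falls short of the bound because intersections may lie at infinity, over extension fields, or carry multiplicity).


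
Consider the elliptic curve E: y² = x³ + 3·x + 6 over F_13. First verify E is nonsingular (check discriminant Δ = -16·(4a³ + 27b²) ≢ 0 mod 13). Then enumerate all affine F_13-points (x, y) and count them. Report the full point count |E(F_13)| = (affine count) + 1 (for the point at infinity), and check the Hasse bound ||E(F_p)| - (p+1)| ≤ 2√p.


Affine points = {(1, 6), (1, 7), (3, 4), (3, 9), (4, 2), (4, 11), (5, 4), (5, 9), (8, 3), (8, 10), (10, 3), (10, 10)}; affine count = 12; |E(F_13)| = 13.

Discriminant check: Δ ∝ 4a³ + 27b² = 4·3³ + 27·6² = 4·27 + 27·36 ≡ 1 (mod 13). Nonzero ⇒ E is nonsingular.
For each x ∈ F_13, compute rhs = x³ + 3·x + 6 mod 13, then count y ∈ F_13 with y² ≡ rhs.
  x = 0: rhs = 6, matching y values: none (0 points).
  x = 1: rhs = 10, matching y values: 6, 7 (2 points).
  x = 2: rhs = 7, matching y values: none (0 points).
  x = 3: rhs = 3, matching y values: 4, 9 (2 points).
  x = 4: rhs = 4, matching y values: 2, 11 (2 points).
  x = 5: rhs = 3, matching y values: 4, 9 (2 points).
  x = 6: rhs = 6, matching y values: none (0 points).
  x = 7: rhs = 6, matching y values: none (0 points).
  x = 8: rhs = 9, matching y values: 3, 10 (2 points).
  x = 9: rhs = 8, matching y values: none (0 points).
  x = 10: rhs = 9, matching y values: 3, 10 (2 points).
  x = 11: rhs = 5, matching y values: none (0 points).
  x = 12: rhs = 2, matching y values: none (0 points).
Total affine count: 12.
Full point count |E(F_13)| = 12 + 1 = 13.
Hasse bound: |13 − (13+1)| = |-1| = 1 ≤ 2√13 ≈ 7.2111 ✓.


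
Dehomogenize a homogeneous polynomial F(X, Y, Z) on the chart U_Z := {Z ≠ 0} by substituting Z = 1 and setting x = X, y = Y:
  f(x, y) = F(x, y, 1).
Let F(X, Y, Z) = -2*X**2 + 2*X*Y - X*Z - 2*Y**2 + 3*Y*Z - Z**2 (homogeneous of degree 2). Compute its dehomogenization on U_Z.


f(x, y) = -2*x**2 + 2*x*y - x - 2*y**2 + 3*y - 1

On U_Z we set Z = 1. Each monomial c·X^i·Y^j·Z^k in F becomes c·x^i·y^j·1^k = c·x^i·y^j.
Substituting Z = 1: F(X, Y, 1) = -2*x**2 + 2*x*y - x - 2*y**2 + 3*y - 1.
Note: deg(f) ≤ deg(F) = 2; strict inequality happens when F is divisible by Z (lost terms).


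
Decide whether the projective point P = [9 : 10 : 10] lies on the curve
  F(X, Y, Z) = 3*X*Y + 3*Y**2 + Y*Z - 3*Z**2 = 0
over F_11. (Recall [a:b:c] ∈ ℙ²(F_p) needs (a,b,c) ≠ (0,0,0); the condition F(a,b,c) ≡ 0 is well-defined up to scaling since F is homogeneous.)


F(9,10,10) ≡ 7 (mod 11); P is NOT on the curve.

Evaluate F(9, 10, 10) term-by-term (mod 11).
  3*X*Y ↦ 3·9·10·1 = 270
  3*Y**2 ↦ 3·1·100·1 = 300
  Y*Z ↦ 1·1·10·10 = 100
  -3*Z**2 ↦ -3·1·1·100 = -300
Sum: F(9, 10, 10) = (270) + (300) + (100) + (-300) = 370.
Reducing mod 11: 370 ≡ 7 (mod 11).
Since F(a, b, c) ≡ 7 ≠ 0 (mod 11), P does NOT lie on the curve.


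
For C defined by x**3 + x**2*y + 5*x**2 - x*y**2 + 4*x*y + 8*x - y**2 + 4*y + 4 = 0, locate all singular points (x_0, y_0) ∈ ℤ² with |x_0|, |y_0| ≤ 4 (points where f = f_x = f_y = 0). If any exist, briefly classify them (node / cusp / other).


Singular points: {(-2, 0)}; classification: node.

Compute partial derivatives:
  f_x = 3*x**2 + 2*x*y + 10*x - y**2 + 4*y + 8.
  f_y = x**2 - 2*x*y + 4*x - 2*y + 4.
Scan x_0 ∈ {−4, ..., 4}. For each x_0, f_y(x_0, y) is a polynomial in y; find its integer roots y ∈ {−4, ..., 4}, then test f_x and f at those candidates.
  x = -4: f_y(-4, y) = 6*y + 4; no integer root y with |y| ≤ 4.
  x = -3: f_y(-3, y) = 4*y + 1; no integer root y with |y| ≤ 4.
  x = -2: f_y(-2, y) = 2*y; vanishes at y ∈ {0}. (-2, 0): f_x = 0, f = 0 — SINGULAR.
  x = -1: f_y(-1, y) = 1; no integer root y with |y| ≤ 4.
  x = 0: f_y(0, y) = 4 - 2*y; vanishes at y ∈ {2}. (0, 2): f_x = 12 ≠ 0.
  x = 1: f_y(1, y) = 9 - 4*y; no integer root y with |y| ≤ 4.
  x = 2: f_y(2, y) = 16 - 6*y; no integer root y with |y| ≤ 4.
  x = 3: f_y(3, y) = 25 - 8*y; no integer root y with |y| ≤ 4.
  x = 4: f_y(4, y) = 36 - 10*y; no integer root y with |y| ≤ 4.
Only singular point on the grid: (-2, 0).
Classify: substitute x = -2 + u, y = 0 + v and expand: f = u**3 + u**2*v - u**2 - u*v**2 + v**2.
No constant or linear terms (consistent with a singular point). Quadratic part: -u**2 + v**2. Cubic part: u**3 + u**2*v - u*v**2.
The quadratic part v**2 - u**2 = (v − u)(v + u) splits into two distinct linear factors, so there are two distinct tangent lines y − 0 = ±(x − -2) — this is a node (ordinary double point).
Classification: node.


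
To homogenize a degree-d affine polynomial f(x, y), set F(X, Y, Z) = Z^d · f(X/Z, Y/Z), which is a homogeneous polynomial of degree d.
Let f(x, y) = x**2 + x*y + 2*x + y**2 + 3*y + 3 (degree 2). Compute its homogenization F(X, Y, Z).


F(X, Y, Z) = X**2 + X*Y + 2*X*Z + Y**2 + 3*Y*Z + 3*Z**2

deg(f) = 2.
Substitute x = X/Z, y = Y/Z into f, then multiply by Z^2.
  monomial 1·x^2·y^0 ↦ 1·X^2·Y^0·Z^0.
  monomial 1·x^1·y^1 ↦ 1·X^1·Y^1·Z^0.
  monomial 2·x^1·y^0 ↦ 2·X^1·Y^0·Z^1.
  monomial 1·x^0·y^2 ↦ 1·X^0·Y^2·Z^0.
  monomial 3·x^0·y^1 ↦ 3·X^0·Y^1·Z^1.
  monomial 3·x^0·y^0 ↦ 3·X^0·Y^0·Z^2.
Collecting: F(X, Y, Z) = X**2 + X*Y + 2*X*Z + Y**2 + 3*Y*Z + 3*Z**2.


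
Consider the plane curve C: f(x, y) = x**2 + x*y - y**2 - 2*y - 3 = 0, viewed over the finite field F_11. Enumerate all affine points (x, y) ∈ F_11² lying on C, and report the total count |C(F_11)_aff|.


Affine F_11-points: {(0, 2), (0, 7), (1, 4), (1, 6), (2, 1), (2, 10), (3, 3), (3, 9), (4, 6), (4, 7), (5, 0), (5, 3), (6, 0), (6, 4), (7, 8), (8, 1), (8, 5), (9, 2), (9, 5), (10, 9), (10, 10)}; count = 21.

For each of the 121 pairs (x, y) ∈ F_11², evaluate f(x, y) mod 11. Record the zeros.
  x = 0: [0↦8, 1↦5, 2↦0, 3↦4, 4↦6, 5↦6, 6↦4, 7↦0, 8↦5, 9↦8, 10↦9]  zeros at y ∈ {2, 7}
  x = 1: [0↦9, 1↦7, 2↦3, 3↦8, 4↦0, 5↦1, 6↦0, 7↦8, 8↦3, 9↦7, 10↦9]  zeros at y ∈ {4, 6}
  x = 2: [0↦1, 1↦0, 2↦8, 3↦3, 4↦7, 5↦9, 6↦9, 7↦7, 8↦3, 9↦8, 10↦0]  zeros at y ∈ {1, 10}
  x = 3: [0↦6, 1↦6, 2↦4, 3↦0, 4↦5, 5↦8, 6↦9, 7↦8, 8↦5, 9↦0, 10↦4]  zeros at y ∈ {3, 9}
  x = 4: [0↦2, 1↦3, 2↦2, 3↦10, 4↦5, 5↦9, 6↦0, 7↦0, 8↦9, 9↦5, 10↦10]  zeros at y ∈ {6, 7}
  x = 5: [0↦0, 1↦2, 2↦2, 3↦0, 4↦7, 5↦1, 6↦4, 7↦5, 8↦4, 9↦1, 10↦7]  zeros at y ∈ {0, 3}
  x = 6: [0↦0, 1↦3, 2↦4, 3↦3, 4↦0, 5↦6, 6↦10, 7↦1, 8↦1, 9↦10, 10↦6]  zeros at y ∈ {0, 4}
  x = 7: [0↦2, 1↦6, 2↦8, 3↦8, 4↦6, 5↦2, 6↦7, 7↦10, 8↦0, 9↦10, 10↦7]  zeros at y ∈ {8}
  x = 8: [0↦6, 1↦0, 2↦3, 3↦4, 4↦3, 5↦0, 6↦6, 7↦10, 8↦1, 9↦1, 10↦10]  zeros at y ∈ {1, 5}
  x = 9: [0↦1, 1↦7, 2↦0, 3↦2, 4↦2, 5↦0, 6↦7, 7↦1, 8↦4, 9↦5, 10↦4]  zeros at y ∈ {2, 5}
  x = 10: [0↦9, 1↦5, 2↦10, 3↦2, 4↦3, 5↦2, 6↦10, 7↦5, 8↦9, 9↦0, 10↦0]  zeros at y ∈ {9, 10}
Collecting zeros: affine points = {(0, 2), (0, 7), (1, 4), (1, 6), (2, 1), (2, 10), (3, 3), (3, 9), (4, 6), (4, 7), (5, 0), (5, 3), (6, 0), (6, 4), (7, 8), (8, 1), (8, 5), (9, 2), (9, 5), (10, 9), (10, 10)}.
Total count |C(F_11)_aff| = 21.


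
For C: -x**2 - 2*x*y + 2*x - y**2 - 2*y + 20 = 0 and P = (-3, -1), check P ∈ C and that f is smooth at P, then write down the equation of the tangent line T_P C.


Tangent line at P: 10*x + 6*y + 36 = 0.

Step 1: f(-3, -1) = 0, so P lies on C.
Step 2: partial derivatives
  f_x(x, y) = -2*x - 2*y + 2, f_y(x, y) = -2*x - 2*y - 2.
  f_x(P) = 10, f_y(P) = 6 (gradient nonzero, so P is smooth).
Step 3: tangent line at P: 10·(x − -3) + 6·(y − -1) = 0.
Expanding: 10*x + 6*y + 36 = 0.


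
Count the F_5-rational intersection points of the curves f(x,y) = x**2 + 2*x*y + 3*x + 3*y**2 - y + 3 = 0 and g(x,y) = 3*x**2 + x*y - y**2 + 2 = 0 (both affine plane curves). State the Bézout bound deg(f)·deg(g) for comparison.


Common zeros: ∅; count = 0; Bézout bound = 4.

deg(f) = 2, deg(g) = 2, so Bézout bound = 4.
Scan x ∈ F_5. For each x, list the y ∈ F_5 with f(x, y) ≡ 0 and those with g(x, y) ≡ 0 (mod 5); the common zeros in that column are the intersection.
  x = 0: f ≡ 0 at y ∈ {1}; g ≡ 0 at y ∈ ∅; common: ∅.
  x = 1: f ≡ 0 at y ∈ ∅; g ≡ 0 at y ∈ {0, 1}; common: ∅.
  x = 2: f ≡ 0 at y ∈ ∅; g ≡ 0 at y ∈ {1}; common: ∅.
  x = 3: f ≡ 0 at y ∈ ∅; g ≡ 0 at y ∈ {4}; common: ∅.
  x = 4: f ≡ 0 at y ∈ ∅; g ≡ 0 at y ∈ {0, 4}; common: ∅.
Collecting: common zeros = ∅, so the count is 0.
Comparison with the Bézout bound: 0 ≤ 4 = deg(f)·deg(g), as expected for curves with no common component (the affine F_5-count falls short of the bound because intersections may lie at infinity, over extension fields, or carry multiplicity).


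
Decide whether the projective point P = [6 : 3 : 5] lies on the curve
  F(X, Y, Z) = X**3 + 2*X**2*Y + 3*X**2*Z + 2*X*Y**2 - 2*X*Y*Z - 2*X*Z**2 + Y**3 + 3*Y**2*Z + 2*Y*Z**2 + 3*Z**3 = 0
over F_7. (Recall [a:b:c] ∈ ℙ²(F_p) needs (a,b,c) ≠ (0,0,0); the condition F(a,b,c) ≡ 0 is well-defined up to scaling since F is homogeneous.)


F(6,3,5) ≡ 6 (mod 7); P is NOT on the curve.

Evaluate F(6, 3, 5) term-by-term (mod 7).
  X**3 ↦ 1·216·1·1 = 216
  2*X**2*Y ↦ 2·36·3·1 = 216
  3*X**2*Z ↦ 3·36·1·5 = 540
  2*X*Y**2 ↦ 2·6·9·1 = 108
  -2*X*Y*Z ↦ -2·6·3·5 = -180
  -2*X*Z**2 ↦ -2·6·1·25 = -300
  Y**3 ↦ 1·1·27·1 = 27
  3*Y**2*Z ↦ 3·1·9·5 = 135
  2*Y*Z**2 ↦ 2·1·3·25 = 150
  3*Z**3 ↦ 3·1·1·125 = 375
Sum: F(6, 3, 5) = (216) + (216) + (540) + (108) + (-180) + (-300) + (27) + (135) + (150) + (375) = 1287.
Reducing mod 7: 1287 ≡ 6 (mod 7).
Since F(a, b, c) ≡ 6 ≠ 0 (mod 7), P does NOT lie on the curve.


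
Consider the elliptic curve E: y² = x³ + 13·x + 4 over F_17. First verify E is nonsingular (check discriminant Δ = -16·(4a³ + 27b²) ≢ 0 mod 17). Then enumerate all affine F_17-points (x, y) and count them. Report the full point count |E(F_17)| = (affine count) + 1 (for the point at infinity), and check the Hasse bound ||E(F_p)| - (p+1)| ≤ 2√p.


Affine points = {(0, 2), (0, 15), (1, 1), (1, 16), (2, 2), (2, 15), (3, 6), (3, 11), (4, 1), (4, 16), (6, 3), (6, 14), (7, 8), (7, 9), (8, 5), (8, 12), (9, 0), (11, 4), (11, 13), (12, 1), (12, 16), (15, 2), (15, 15)}; affine count = 23; |E(F_17)| = 24.

Discriminant check: Δ ∝ 4a³ + 27b² = 4·13³ + 27·4² = 4·2197 + 27·16 ≡ 6 (mod 17). Nonzero ⇒ E is nonsingular.
For each x ∈ F_17, compute rhs = x³ + 13·x + 4 mod 17, then count y ∈ F_17 with y² ≡ rhs.
  x = 0: rhs = 4, matching y values: 2, 15 (2 points).
  x = 1: rhs = 1, matching y values: 1, 16 (2 points).
  x = 2: rhs = 4, matching y values: 2, 15 (2 points).
  x = 3: rhs = 2, matching y values: 6, 11 (2 points).
  x = 4: rhs = 1, matching y values: 1, 16 (2 points).
  x = 5: rhs = 7, matching y values: none (0 points).
  x = 6: rhs = 9, matching y values: 3, 14 (2 points).
  x = 7: rhs = 13, matching y values: 8, 9 (2 points).
  x = 8: rhs = 8, matching y values: 5, 12 (2 points).
  x = 9: rhs = 0, matching y values: 0 (1 points).
  x = 10: rhs = 12, matching y values: none (0 points).
  x = 11: rhs = 16, matching y values: 4, 13 (2 points).
  x = 12: rhs = 1, matching y values: 1, 16 (2 points).
  x = 13: rhs = 7, matching y values: none (0 points).
  x = 14: rhs = 6, matching y values: none (0 points).
  x = 15: rhs = 4, matching y values: 2, 15 (2 points).
  x = 16: rhs = 7, matching y values: none (0 points).
Total affine count: 23.
Full point count |E(F_17)| = 23 + 1 = 24.
Hasse bound: |24 − (17+1)| = |6| = 6 ≤ 2√17 ≈ 8.2462 ✓.
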